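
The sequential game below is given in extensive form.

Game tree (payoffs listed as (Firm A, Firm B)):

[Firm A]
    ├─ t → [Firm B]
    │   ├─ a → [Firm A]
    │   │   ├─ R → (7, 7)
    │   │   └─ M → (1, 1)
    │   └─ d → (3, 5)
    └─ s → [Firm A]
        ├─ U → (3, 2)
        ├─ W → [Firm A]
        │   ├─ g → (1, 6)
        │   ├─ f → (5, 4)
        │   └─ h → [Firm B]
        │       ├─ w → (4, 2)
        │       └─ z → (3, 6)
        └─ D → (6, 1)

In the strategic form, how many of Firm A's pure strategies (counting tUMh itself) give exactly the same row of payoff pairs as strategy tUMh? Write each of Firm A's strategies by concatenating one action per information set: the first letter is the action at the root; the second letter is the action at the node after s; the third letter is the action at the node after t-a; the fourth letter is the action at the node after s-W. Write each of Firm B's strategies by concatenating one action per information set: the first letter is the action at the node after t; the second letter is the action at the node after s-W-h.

Row for tUMh (columns aw, az, dw, dz): (1,1) (1,1) (3,5) (3,5).
Under tUMh, Firm A's choice at the node after s and at the node after s-W can never be reached regardless of what Firm B does, so varying those choices leaves every outcome unchanged.
Holding the reachable choices fixed and varying the unreachable ones freely already gives 3 × 3 = 9 equivalent strategies.
No other strategy reproduces this row, so those 9 are the full class: tUMg, tUMf, tUMh, tWMg, tWMf, tWMh, tDMg, tDMf, tDMh.

9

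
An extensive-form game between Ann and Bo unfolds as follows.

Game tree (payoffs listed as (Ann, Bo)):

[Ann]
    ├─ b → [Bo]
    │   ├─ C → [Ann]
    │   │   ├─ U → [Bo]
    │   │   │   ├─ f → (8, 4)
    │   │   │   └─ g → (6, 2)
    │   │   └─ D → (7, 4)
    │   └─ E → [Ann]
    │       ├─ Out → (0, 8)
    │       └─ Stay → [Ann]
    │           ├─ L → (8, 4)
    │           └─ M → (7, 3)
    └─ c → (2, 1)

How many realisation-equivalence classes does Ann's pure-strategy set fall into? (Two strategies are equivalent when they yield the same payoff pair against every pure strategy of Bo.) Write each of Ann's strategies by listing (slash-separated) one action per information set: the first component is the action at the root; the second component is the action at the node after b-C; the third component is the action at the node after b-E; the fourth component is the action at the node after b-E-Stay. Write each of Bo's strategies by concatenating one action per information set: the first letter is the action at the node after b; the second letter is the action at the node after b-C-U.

Ann has 16 pure strategies: b/U/Out/L, b/U/Out/M, b/U/Stay/L, b/U/Stay/M, b/D/Out/L, b/D/Out/M, b/D/Stay/L, b/D/Stay/M, c/U/Out/L, c/U/Out/M, c/U/Stay/L, c/U/Stay/M, c/D/Out/L, c/D/Out/M, c/D/Stay/L, c/D/Stay/M. Columns: Cf, Cg, Ef, Eg.
{b/U/Out/L, b/U/Out/M} → row (8,4) (6,2) (0,8) (0,8)
{b/U/Stay/L} → row (8,4) (6,2) (8,4) (8,4)
{b/U/Stay/M} → row (8,4) (6,2) (7,3) (7,3)
{b/D/Out/L, b/D/Out/M} → row (7,4) (7,4) (0,8) (0,8)
{b/D/Stay/L} → row (7,4) (7,4) (8,4) (8,4)
{b/D/Stay/M} → row (7,4) (7,4) (7,3) (7,3)
{c/U/Out/L, c/U/Out/M, c/U/Stay/L, c/U/Stay/M, c/D/Out/L, c/D/Out/M, c/D/Stay/L, c/D/Stay/M} → row (2,1) (2,1) (2,1) (2,1)
That's 7 distinct rows out of 16 strategies.

7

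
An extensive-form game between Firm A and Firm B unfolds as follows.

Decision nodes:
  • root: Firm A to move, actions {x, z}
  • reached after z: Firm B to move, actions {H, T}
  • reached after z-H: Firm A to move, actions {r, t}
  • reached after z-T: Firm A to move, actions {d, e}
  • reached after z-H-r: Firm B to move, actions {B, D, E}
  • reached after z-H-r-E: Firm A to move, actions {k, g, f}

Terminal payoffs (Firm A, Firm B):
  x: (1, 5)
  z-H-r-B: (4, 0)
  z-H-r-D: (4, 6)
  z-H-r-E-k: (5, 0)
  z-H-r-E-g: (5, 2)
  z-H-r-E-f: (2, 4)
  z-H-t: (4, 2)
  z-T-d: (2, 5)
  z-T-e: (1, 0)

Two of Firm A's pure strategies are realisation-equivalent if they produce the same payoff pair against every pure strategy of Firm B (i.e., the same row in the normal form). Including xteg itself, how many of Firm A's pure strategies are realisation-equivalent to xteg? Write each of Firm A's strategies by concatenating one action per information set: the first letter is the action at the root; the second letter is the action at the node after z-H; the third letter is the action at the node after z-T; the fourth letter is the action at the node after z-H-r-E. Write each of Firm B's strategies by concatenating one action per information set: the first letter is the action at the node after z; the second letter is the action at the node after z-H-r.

Row for xteg (columns HB, HD, HE, TB, TD, TE): (1,5) (1,5) (1,5) (1,5) (1,5) (1,5).
Under xteg, Firm A's choice at the node after z-H and at the node after z-T and at the node after z-H-r-E can never be reached regardless of what Firm B does, so varying those choices leaves every outcome unchanged.
Holding the reachable choices fixed and varying the unreachable ones freely already gives 2 × 2 × 3 = 12 equivalent strategies.
No other strategy reproduces this row, so those 12 are the full class: xrdk, xrdg, xrdf, xrek, xreg, xref, xtdk, xtdg, xtdf, xtek, xteg, xtef.

12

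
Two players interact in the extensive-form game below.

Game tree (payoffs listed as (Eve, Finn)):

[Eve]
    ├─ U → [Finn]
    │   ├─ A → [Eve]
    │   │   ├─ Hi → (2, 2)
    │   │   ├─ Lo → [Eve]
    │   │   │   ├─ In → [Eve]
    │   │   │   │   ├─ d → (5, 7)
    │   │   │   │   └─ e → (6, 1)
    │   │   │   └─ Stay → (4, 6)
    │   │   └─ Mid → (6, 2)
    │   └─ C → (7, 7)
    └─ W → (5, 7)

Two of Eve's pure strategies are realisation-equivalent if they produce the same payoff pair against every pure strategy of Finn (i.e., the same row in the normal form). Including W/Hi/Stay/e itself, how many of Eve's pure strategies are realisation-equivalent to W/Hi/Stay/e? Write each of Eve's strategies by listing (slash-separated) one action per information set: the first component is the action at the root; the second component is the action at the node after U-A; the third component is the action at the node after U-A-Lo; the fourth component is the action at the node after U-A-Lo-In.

12

Row for W/Hi/Stay/e (columns A, C): (5,7) (5,7).
Under W/Hi/Stay/e, Eve's choice at the node after U-A and at the node after U-A-Lo and at the node after U-A-Lo-In can never be reached regardless of what Finn does, so varying those choices leaves every outcome unchanged.
Holding the reachable choices fixed and varying the unreachable ones freely already gives 3 × 2 × 2 = 12 equivalent strategies.
No other strategy reproduces this row, so those 12 are the full class: W/Hi/In/d, W/Hi/In/e, W/Hi/Stay/d, W/Hi/Stay/e, W/Lo/In/d, W/Lo/In/e, W/Lo/Stay/d, W/Lo/Stay/e, W/Mid/In/d, W/Mid/In/e, W/Mid/Stay/d, W/Mid/Stay/e.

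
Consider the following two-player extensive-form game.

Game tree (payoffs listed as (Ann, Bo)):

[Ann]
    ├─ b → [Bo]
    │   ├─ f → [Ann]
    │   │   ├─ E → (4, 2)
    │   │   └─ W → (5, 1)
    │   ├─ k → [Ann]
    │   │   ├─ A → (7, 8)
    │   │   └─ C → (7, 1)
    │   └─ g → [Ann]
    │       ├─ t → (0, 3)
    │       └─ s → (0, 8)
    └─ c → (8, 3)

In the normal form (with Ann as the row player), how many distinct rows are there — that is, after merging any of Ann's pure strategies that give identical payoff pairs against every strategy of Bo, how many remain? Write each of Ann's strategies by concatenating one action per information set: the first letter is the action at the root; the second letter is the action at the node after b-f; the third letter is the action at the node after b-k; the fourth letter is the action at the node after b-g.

Ann has 16 pure strategies: bEAt, bEAs, bECt, bECs, bWAt, bWAs, bWCt, bWCs, cEAt, cEAs, cECt, cECs, cWAt, cWAs, cWCt, cWCs. Columns: f, k, g.
{bEAt} → row (4,2) (7,8) (0,3)
{bEAs} → row (4,2) (7,8) (0,8)
{bECt} → row (4,2) (7,1) (0,3)
{bECs} → row (4,2) (7,1) (0,8)
{bWAt} → row (5,1) (7,8) (0,3)
{bWAs} → row (5,1) (7,8) (0,8)
{bWCt} → row (5,1) (7,1) (0,3)
{bWCs} → row (5,1) (7,1) (0,8)
{cEAt, cEAs, cECt, cECs, cWAt, cWAs, cWCt, cWCs} → row (8,3) (8,3) (8,3)
That's 9 distinct rows out of 16 strategies.

9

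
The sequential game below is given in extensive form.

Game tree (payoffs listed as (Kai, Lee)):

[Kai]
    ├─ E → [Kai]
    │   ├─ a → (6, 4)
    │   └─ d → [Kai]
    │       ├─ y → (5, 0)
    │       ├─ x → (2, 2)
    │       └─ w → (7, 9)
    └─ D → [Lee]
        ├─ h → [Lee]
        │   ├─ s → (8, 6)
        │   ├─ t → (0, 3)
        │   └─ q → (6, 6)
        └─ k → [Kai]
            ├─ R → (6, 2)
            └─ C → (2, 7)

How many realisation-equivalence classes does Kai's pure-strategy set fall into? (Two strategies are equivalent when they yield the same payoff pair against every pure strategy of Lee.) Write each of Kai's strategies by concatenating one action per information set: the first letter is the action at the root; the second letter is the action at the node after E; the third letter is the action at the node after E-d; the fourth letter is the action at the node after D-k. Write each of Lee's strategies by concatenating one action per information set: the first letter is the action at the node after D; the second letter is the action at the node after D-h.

Kai has 24 pure strategies: EayR, EayC, EaxR, EaxC, EawR, EawC, EdyR, EdyC, EdxR, EdxC, EdwR, EdwC, DayR, DayC, DaxR, DaxC, DawR, DawC, DdyR, DdyC, DdxR, DdxC, DdwR, DdwC. Columns: hs, ht, hq, ks, kt, kq.
{EayR, EayC, EaxR, EaxC, EawR, EawC} → row (6,4) (6,4) (6,4) (6,4) (6,4) (6,4)
{EdyR, EdyC} → row (5,0) (5,0) (5,0) (5,0) (5,0) (5,0)
{EdxR, EdxC} → row (2,2) (2,2) (2,2) (2,2) (2,2) (2,2)
{EdwR, EdwC} → row (7,9) (7,9) (7,9) (7,9) (7,9) (7,9)
{DayR, DaxR, DawR, DdyR, DdxR, DdwR} → row (8,6) (0,3) (6,6) (6,2) (6,2) (6,2)
{DayC, DaxC, DawC, DdyC, DdxC, DdwC} → row (8,6) (0,3) (6,6) (2,7) (2,7) (2,7)
That's 6 distinct rows out of 24 strategies.

6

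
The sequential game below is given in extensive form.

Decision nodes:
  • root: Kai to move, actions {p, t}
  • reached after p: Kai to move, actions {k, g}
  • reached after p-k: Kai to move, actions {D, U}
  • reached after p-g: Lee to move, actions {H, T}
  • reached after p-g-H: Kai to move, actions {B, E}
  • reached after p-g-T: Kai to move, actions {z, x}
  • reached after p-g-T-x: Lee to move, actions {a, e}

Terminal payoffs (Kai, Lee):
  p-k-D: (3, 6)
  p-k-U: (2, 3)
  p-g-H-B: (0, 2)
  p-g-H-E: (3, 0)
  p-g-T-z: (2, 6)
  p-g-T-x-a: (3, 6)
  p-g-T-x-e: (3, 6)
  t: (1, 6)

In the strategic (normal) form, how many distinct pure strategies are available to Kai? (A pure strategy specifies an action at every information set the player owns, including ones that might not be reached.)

Kai owns the root with actions {p, t} — two choices.
Kai owns the node after p with actions {k, g} — two choices.
Kai owns the node after p-k with actions {D, U} — two choices.
Kai owns the node after p-g-H with actions {B, E} — two choices.
Kai owns the node after p-g-T with actions {z, x} — two choices.
A pure strategy fixes one action at each information set independently, so the count is the product 2 × 2 × 2 × 2 × 2 = 32.
(For reference, Lee has 4 pure strategies, giving a 32×4 normal-form matrix.)

32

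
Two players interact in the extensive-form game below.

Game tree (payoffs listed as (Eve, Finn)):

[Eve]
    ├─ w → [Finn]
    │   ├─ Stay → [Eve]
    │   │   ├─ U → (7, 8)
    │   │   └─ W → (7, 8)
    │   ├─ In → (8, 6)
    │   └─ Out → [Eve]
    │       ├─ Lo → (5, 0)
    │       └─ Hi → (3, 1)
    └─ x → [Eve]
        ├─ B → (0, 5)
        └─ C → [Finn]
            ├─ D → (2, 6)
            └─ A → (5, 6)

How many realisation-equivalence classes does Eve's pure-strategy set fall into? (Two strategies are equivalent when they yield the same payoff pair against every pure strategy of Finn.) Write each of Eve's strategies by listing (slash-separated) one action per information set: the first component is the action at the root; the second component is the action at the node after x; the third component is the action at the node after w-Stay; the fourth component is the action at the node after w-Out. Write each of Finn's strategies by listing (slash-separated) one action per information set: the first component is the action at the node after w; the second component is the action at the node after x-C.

Eve has 16 pure strategies: w/B/U/Lo, w/B/U/Hi, w/B/W/Lo, w/B/W/Hi, w/C/U/Lo, w/C/U/Hi, w/C/W/Lo, w/C/W/Hi, x/B/U/Lo, x/B/U/Hi, x/B/W/Lo, x/B/W/Hi, x/C/U/Lo, x/C/U/Hi, x/C/W/Lo, x/C/W/Hi. Columns: Stay/D, Stay/A, In/D, In/A, Out/D, Out/A.
{w/B/U/Lo, w/B/W/Lo, w/C/U/Lo, w/C/W/Lo} → row (7,8) (7,8) (8,6) (8,6) (5,0) (5,0)
{w/B/U/Hi, w/B/W/Hi, w/C/U/Hi, w/C/W/Hi} → row (7,8) (7,8) (8,6) (8,6) (3,1) (3,1)
{x/B/U/Lo, x/B/U/Hi, x/B/W/Lo, x/B/W/Hi} → row (0,5) (0,5) (0,5) (0,5) (0,5) (0,5)
{x/C/U/Lo, x/C/U/Hi, x/C/W/Lo, x/C/W/Hi} → row (2,6) (5,6) (2,6) (5,6) (2,6) (5,6)
That's 4 distinct rows out of 16 strategies.

4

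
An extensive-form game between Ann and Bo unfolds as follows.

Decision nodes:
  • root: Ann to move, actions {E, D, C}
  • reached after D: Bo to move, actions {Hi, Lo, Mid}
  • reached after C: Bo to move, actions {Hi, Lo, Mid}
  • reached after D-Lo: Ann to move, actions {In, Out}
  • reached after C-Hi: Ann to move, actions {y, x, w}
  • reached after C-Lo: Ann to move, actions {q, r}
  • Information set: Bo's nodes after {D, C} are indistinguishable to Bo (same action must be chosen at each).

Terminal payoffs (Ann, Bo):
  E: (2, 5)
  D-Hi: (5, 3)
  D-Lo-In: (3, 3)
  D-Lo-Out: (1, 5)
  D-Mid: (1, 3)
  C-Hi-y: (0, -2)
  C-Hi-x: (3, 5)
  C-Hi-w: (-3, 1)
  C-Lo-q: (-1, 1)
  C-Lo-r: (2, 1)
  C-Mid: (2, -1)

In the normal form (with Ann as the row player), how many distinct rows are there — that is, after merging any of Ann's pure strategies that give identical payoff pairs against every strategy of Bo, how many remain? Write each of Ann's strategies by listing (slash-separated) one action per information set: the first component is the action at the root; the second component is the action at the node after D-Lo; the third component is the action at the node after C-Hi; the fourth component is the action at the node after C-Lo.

9

Ann has 36 pure strategies: E/In/y/q, E/In/y/r, E/In/x/q, E/In/x/r, E/In/w/q, E/In/w/r, E/Out/y/q, E/Out/y/r, E/Out/x/q, E/Out/x/r, E/Out/w/q, E/Out/w/r, D/In/y/q, D/In/y/r, D/In/x/q, D/In/x/r, D/In/w/q, D/In/w/r, D/Out/y/q, D/Out/y/r, D/Out/x/q, D/Out/x/r, D/Out/w/q, D/Out/w/r, C/In/y/q, C/In/y/r, C/In/x/q, C/In/x/r, C/In/w/q, C/In/w/r, C/Out/y/q, C/Out/y/r, C/Out/x/q, C/Out/x/r, C/Out/w/q, C/Out/w/r. Columns: Hi, Lo, Mid.
{E/In/y/q, E/In/y/r, E/In/x/q, E/In/x/r, E/In/w/q, E/In/w/r, E/Out/y/q, E/Out/y/r, E/Out/x/q, E/Out/x/r, E/Out/w/q, E/Out/w/r} → row (2,5) (2,5) (2,5)
{D/In/y/q, D/In/y/r, D/In/x/q, D/In/x/r, D/In/w/q, D/In/w/r} → row (5,3) (3,3) (1,3)
{D/Out/y/q, D/Out/y/r, D/Out/x/q, D/Out/x/r, D/Out/w/q, D/Out/w/r} → row (5,3) (1,5) (1,3)
{C/In/y/q, C/Out/y/q} → row (0,-2) (-1,1) (2,-1)
{C/In/y/r, C/Out/y/r} → row (0,-2) (2,1) (2,-1)
{C/In/x/q, C/Out/x/q} → row (3,5) (-1,1) (2,-1)
{C/In/x/r, C/Out/x/r} → row (3,5) (2,1) (2,-1)
{C/In/w/q, C/Out/w/q} → row (-3,1) (-1,1) (2,-1)
{C/In/w/r, C/Out/w/r} → row (-3,1) (2,1) (2,-1)
That's 9 distinct rows out of 36 strategies.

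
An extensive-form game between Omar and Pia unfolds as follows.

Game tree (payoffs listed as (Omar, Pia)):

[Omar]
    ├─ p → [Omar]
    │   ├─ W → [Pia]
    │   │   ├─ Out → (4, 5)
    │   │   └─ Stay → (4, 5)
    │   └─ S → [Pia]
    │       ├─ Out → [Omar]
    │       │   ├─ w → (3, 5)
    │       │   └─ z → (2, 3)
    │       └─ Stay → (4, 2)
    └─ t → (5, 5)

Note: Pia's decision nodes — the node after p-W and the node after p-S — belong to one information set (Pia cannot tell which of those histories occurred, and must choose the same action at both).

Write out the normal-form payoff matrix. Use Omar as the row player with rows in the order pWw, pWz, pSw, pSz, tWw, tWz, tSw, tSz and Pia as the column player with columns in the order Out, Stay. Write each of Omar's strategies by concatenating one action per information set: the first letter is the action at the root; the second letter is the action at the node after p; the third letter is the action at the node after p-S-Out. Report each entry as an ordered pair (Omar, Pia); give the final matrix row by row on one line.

Row pWw: Out→(4,5), Stay→(4,5)
Row pWz: Out→(4,5), Stay→(4,5)
Row pSw: Out→(3,5), Stay→(4,2)
Row pSz: Out→(2,3), Stay→(4,2)
Row tWw: Out→(5,5), Stay→(5,5)
Row tWz: Out→(5,5), Stay→(5,5)
Row tSw: Out→(5,5), Stay→(5,5)
Row tSz: Out→(5,5), Stay→(5,5)

pWw: (4,5) (4,5) | pWz: (4,5) (4,5) | pSw: (3,5) (4,2) | pSz: (2,3) (4,2) | tWw: (5,5) (5,5) | tWz: (5,5) (5,5) | tSw: (5,5) (5,5) | tSz: (5,5) (5,5)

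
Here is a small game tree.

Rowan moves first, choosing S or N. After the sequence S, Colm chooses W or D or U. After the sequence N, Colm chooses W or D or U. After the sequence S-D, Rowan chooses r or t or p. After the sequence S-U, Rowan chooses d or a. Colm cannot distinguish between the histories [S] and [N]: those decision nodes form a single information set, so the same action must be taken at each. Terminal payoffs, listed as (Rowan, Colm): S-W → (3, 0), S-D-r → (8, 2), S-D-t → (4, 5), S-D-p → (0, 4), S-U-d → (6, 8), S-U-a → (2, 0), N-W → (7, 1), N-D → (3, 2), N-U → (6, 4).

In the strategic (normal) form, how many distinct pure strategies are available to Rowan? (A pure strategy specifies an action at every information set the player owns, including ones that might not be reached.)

12

Rowan owns the root with actions {S, N} — two choices.
Rowan owns the node after S-D with actions {r, t, p} — three choices.
Rowan owns the node after S-U with actions {d, a} — two choices.
A pure strategy fixes one action at each information set independently, so the count is the product 2 × 3 × 2 = 12.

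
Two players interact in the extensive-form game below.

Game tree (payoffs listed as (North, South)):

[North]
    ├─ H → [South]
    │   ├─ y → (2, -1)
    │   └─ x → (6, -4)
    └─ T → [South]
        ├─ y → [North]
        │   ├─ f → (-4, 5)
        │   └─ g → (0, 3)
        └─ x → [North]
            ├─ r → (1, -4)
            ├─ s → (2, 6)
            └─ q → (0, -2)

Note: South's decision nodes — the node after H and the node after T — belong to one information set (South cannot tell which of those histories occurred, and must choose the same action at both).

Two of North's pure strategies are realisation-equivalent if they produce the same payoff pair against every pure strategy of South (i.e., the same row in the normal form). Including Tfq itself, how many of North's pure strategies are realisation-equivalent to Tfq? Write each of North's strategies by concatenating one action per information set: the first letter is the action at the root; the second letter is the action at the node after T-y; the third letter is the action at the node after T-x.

1

Row for Tfq (columns y, x): (-4,5) (0,-2).
Every one of North's information sets is on the play path for some reply by South when North follows Tfq.
Changing the action at any of them therefore changes at least one column, so only Tfq itself gives this row.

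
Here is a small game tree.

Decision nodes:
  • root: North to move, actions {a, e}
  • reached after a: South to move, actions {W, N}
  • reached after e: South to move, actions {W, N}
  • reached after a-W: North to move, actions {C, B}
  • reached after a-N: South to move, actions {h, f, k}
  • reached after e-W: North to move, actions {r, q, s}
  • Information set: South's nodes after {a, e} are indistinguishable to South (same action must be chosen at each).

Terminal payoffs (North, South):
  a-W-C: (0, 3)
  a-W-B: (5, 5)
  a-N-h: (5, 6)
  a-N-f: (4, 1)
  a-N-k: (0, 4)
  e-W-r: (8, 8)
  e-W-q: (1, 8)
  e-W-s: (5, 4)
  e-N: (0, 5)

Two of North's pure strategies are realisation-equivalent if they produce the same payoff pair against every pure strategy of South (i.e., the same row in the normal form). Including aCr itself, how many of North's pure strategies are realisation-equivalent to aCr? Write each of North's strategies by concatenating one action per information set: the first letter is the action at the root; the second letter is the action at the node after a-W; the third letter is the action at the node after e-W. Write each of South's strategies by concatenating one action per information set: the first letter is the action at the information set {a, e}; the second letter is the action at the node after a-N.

3

Row for aCr (columns Wh, Wf, Wk, Nh, Nf, Nk): (0,3) (0,3) (0,3) (5,6) (4,1) (0,4).
Under aCr, North's choice at the node after e-W can never be reached regardless of what South does, so varying those choices leaves every outcome unchanged.
Holding the reachable choices fixed and varying the unreachable one freely already gives 3 equivalent strategies.
No other strategy reproduces this row, so those 3 are the full class: aCr, aCq, aCs.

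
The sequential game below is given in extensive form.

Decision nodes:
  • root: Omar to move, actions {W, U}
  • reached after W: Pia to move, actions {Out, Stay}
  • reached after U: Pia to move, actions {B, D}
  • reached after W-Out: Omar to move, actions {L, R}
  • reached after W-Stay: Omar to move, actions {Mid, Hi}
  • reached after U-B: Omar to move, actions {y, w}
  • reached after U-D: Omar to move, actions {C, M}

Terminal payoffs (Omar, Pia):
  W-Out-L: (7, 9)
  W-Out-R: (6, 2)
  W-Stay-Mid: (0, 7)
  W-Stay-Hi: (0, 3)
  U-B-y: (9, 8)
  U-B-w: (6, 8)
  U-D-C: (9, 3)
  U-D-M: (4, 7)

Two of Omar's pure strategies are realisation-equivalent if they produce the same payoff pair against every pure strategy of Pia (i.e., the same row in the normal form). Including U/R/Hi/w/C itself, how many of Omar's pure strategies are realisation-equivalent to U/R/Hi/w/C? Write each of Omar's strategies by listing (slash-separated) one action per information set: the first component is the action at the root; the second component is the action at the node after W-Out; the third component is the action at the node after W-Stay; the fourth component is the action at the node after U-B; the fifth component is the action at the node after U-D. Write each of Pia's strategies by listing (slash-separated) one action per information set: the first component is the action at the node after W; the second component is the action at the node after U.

4

Row for U/R/Hi/w/C (columns Out/B, Out/D, Stay/B, Stay/D): (6,8) (9,3) (6,8) (9,3).
Under U/R/Hi/w/C, Omar's choice at the node after W-Out and at the node after W-Stay can never be reached regardless of what Pia does, so varying those choices leaves every outcome unchanged.
Holding the reachable choices fixed and varying the unreachable ones freely already gives 2 × 2 = 4 equivalent strategies.
No other strategy reproduces this row, so those 4 are the full class: U/L/Mid/w/C, U/L/Hi/w/C, U/R/Mid/w/C, U/R/Hi/w/C.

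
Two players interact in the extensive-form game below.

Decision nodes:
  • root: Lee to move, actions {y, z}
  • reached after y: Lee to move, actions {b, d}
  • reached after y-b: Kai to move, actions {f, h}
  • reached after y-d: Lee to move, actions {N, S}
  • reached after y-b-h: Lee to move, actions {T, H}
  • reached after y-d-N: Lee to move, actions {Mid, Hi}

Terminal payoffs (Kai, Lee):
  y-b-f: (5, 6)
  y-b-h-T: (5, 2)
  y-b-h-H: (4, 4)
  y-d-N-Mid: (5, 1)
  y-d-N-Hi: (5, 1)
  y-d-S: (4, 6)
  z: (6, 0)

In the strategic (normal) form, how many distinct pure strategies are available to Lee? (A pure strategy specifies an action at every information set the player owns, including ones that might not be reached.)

32

Lee owns the root with actions {y, z} — two choices.
Lee owns the node after y with actions {b, d} — two choices.
Lee owns the node after y-d with actions {N, S} — two choices.
Lee owns the node after y-b-h with actions {T, H} — two choices.
Lee owns the node after y-d-N with actions {Mid, Hi} — two choices.
A pure strategy fixes one action at each information set independently, so the count is the product 2 × 2 × 2 × 2 × 2 = 32.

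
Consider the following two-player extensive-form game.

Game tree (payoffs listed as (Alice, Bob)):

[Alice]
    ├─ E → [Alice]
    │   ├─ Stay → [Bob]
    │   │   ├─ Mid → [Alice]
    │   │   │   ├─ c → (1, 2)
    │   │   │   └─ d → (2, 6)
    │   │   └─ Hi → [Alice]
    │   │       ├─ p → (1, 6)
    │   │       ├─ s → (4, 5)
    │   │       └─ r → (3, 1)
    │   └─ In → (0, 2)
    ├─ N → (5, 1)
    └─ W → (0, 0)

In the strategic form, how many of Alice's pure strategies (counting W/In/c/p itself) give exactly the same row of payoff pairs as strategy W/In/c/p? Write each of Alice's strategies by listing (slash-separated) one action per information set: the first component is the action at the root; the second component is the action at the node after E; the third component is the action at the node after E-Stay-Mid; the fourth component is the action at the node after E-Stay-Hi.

12

Row for W/In/c/p (columns Mid, Hi): (0,0) (0,0).
Under W/In/c/p, Alice's choice at the node after E and at the node after E-Stay-Mid and at the node after E-Stay-Hi can never be reached regardless of what Bob does, so varying those choices leaves every outcome unchanged.
Holding the reachable choices fixed and varying the unreachable ones freely already gives 2 × 2 × 3 = 12 equivalent strategies.
No other strategy reproduces this row, so those 12 are the full class: W/Stay/c/p, W/Stay/c/s, W/Stay/c/r, W/Stay/d/p, W/Stay/d/s, W/Stay/d/r, W/In/c/p, W/In/c/s, W/In/c/r, W/In/d/p, W/In/d/s, W/In/d/r.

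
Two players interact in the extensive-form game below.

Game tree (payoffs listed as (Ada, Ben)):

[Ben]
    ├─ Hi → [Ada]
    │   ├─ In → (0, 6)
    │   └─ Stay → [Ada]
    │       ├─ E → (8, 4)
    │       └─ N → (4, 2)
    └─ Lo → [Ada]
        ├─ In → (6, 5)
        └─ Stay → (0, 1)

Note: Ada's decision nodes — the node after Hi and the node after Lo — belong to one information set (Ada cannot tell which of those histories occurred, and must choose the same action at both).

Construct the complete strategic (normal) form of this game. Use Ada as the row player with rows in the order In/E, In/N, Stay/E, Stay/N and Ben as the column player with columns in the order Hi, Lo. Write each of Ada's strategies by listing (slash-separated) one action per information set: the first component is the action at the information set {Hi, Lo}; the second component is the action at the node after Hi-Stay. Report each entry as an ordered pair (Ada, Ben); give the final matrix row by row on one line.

In/E: (0,6) (6,5) | In/N: (0,6) (6,5) | Stay/E: (8,4) (0,1) | Stay/N: (4,2) (0,1)

             Hi       Lo
  In/E    (0,6)    (6,5)
  In/N    (0,6)    (6,5)
Stay/E    (8,4)    (0,1)
Stay/N    (4,2)    (0,1)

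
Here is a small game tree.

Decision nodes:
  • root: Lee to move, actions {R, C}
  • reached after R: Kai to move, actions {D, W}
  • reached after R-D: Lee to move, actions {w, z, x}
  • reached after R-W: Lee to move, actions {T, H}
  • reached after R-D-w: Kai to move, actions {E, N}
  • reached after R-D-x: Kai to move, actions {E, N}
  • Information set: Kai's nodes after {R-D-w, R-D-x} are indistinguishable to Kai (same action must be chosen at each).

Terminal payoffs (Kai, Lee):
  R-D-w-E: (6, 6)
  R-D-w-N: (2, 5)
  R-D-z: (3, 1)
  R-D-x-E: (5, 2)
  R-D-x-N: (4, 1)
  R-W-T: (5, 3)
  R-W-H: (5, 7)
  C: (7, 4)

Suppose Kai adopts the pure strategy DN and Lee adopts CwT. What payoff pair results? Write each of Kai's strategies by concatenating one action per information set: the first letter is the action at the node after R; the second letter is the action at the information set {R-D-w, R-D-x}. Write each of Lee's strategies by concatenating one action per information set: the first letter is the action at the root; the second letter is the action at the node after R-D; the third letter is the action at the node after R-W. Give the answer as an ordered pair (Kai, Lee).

Trace the play path from the root:
  Lee plays C
→ terminal payoff (7, 4).
(Kai's choice at the node after R is never reached on this path, so it doesn't affect the outcome.)

(7, 4)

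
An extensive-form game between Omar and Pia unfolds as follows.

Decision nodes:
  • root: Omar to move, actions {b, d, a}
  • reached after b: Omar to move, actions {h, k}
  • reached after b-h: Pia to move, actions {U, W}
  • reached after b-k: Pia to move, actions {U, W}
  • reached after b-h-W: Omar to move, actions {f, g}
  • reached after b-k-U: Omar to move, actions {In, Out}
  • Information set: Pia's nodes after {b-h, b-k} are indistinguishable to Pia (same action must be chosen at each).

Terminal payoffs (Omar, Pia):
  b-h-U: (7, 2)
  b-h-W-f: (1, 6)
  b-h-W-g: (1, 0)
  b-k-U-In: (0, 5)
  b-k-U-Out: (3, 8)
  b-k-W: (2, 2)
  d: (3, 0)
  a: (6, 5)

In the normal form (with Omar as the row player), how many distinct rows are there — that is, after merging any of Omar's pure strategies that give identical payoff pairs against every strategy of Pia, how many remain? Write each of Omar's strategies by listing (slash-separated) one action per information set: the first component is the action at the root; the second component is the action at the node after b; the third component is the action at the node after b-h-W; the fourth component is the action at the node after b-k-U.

Omar has 24 pure strategies: b/h/f/In, b/h/f/Out, b/h/g/In, b/h/g/Out, b/k/f/In, b/k/f/Out, b/k/g/In, b/k/g/Out, d/h/f/In, d/h/f/Out, d/h/g/In, d/h/g/Out, d/k/f/In, d/k/f/Out, d/k/g/In, d/k/g/Out, a/h/f/In, a/h/f/Out, a/h/g/In, a/h/g/Out, a/k/f/In, a/k/f/Out, a/k/g/In, a/k/g/Out. Columns: U, W.
{b/h/f/In, b/h/f/Out} → row (7,2) (1,6)
{b/h/g/In, b/h/g/Out} → row (7,2) (1,0)
{b/k/f/In, b/k/g/In} → row (0,5) (2,2)
{b/k/f/Out, b/k/g/Out} → row (3,8) (2,2)
{d/h/f/In, d/h/f/Out, d/h/g/In, d/h/g/Out, d/k/f/In, d/k/f/Out, d/k/g/In, d/k/g/Out} → row (3,0) (3,0)
{a/h/f/In, a/h/f/Out, a/h/g/In, a/h/g/Out, a/k/f/In, a/k/f/Out, a/k/g/In, a/k/g/Out} → row (6,5) (6,5)
That's 6 distinct rows out of 24 strategies.

6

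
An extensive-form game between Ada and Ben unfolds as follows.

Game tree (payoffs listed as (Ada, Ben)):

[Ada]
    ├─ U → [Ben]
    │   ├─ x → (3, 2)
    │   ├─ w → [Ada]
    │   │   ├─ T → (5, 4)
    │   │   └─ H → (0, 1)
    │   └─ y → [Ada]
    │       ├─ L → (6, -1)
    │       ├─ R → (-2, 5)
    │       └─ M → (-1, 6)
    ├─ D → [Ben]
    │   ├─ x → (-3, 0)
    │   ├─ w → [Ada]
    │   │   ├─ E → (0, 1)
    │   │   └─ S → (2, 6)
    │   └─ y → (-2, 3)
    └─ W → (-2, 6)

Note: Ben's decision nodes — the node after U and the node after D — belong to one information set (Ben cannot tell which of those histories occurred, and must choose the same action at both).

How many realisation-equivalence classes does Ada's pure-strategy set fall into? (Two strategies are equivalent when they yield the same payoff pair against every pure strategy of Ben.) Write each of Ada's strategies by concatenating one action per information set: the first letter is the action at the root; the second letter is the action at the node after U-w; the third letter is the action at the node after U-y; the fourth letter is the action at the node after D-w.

9

Ada has 36 pure strategies: UTLE, UTLS, UTRE, UTRS, UTME, UTMS, UHLE, UHLS, UHRE, UHRS, UHME, UHMS, DTLE, DTLS, DTRE, DTRS, DTME, DTMS, DHLE, DHLS, DHRE, DHRS, DHME, DHMS, WTLE, WTLS, WTRE, WTRS, WTME, WTMS, WHLE, WHLS, WHRE, WHRS, WHME, WHMS. Columns: x, w, y.
{UTLE, UTLS} → row (3,2) (5,4) (6,-1)
{UTRE, UTRS} → row (3,2) (5,4) (-2,5)
{UTME, UTMS} → row (3,2) (5,4) (-1,6)
{UHLE, UHLS} → row (3,2) (0,1) (6,-1)
{UHRE, UHRS} → row (3,2) (0,1) (-2,5)
{UHME, UHMS} → row (3,2) (0,1) (-1,6)
{DTLE, DTRE, DTME, DHLE, DHRE, DHME} → row (-3,0) (0,1) (-2,3)
{DTLS, DTRS, DTMS, DHLS, DHRS, DHMS} → row (-3,0) (2,6) (-2,3)
{WTLE, WTLS, WTRE, WTRS, WTME, WTMS, WHLE, WHLS, WHRE, WHRS, WHME, WHMS} → row (-2,6) (-2,6) (-2,6)
That's 9 distinct rows out of 36 strategies.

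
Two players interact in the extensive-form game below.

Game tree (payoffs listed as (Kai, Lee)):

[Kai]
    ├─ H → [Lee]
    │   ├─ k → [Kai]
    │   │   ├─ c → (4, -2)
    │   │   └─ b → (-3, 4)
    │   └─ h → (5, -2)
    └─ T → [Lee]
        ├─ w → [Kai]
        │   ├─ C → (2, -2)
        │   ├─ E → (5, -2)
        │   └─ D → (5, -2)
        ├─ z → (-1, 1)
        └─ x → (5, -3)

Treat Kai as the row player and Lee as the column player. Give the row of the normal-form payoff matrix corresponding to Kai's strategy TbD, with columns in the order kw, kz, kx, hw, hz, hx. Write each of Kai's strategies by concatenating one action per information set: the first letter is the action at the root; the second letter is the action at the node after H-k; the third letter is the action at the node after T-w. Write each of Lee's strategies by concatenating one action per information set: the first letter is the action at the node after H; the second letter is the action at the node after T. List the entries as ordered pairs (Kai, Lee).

(5,-2) (-1,1) (5,-3) (5,-2) (-1,1) (5,-3)

vs kw: Kai plays T → Lee plays w at [T] → Kai plays D at [T-w] → (5, -2)
vs kz: Kai plays T → Lee plays z at [T] → (-1, 1)
vs kx: Kai plays T → Lee plays x at [T] → (5, -3)
vs hw: Kai plays T → Lee plays w at [T] → Kai plays D at [T-w] → (5, -2)
vs hz: Kai plays T → Lee plays z at [T] → (-1, 1)
vs hx: Kai plays T → Lee plays x at [T] → (5, -3)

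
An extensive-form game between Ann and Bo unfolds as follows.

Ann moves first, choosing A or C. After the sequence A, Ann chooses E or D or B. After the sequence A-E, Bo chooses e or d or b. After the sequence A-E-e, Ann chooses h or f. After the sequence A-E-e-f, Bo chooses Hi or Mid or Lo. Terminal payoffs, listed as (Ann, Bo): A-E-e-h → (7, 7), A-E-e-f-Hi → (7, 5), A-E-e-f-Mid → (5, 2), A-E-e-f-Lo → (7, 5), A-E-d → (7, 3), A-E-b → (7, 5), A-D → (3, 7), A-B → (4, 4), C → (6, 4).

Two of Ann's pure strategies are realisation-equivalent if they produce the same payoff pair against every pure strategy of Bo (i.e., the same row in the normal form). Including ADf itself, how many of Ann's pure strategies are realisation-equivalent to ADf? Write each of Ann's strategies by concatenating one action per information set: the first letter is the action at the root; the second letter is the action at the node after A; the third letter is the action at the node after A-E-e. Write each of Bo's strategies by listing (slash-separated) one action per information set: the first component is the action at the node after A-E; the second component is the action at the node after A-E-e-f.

2

Row for ADf (columns e/Hi, e/Mid, e/Lo, d/Hi, d/Mid, d/Lo, b/Hi, b/Mid, b/Lo): (3,7) (3,7) (3,7) (3,7) (3,7) (3,7) (3,7) (3,7) (3,7).
Under ADf, Ann's choice at the node after A-E-e can never be reached regardless of what Bo does, so varying those choices leaves every outcome unchanged.
Holding the reachable choices fixed and varying the unreachable one freely already gives 2 equivalent strategies.
No other strategy reproduces this row, so those 2 are the full class: ADh, ADf.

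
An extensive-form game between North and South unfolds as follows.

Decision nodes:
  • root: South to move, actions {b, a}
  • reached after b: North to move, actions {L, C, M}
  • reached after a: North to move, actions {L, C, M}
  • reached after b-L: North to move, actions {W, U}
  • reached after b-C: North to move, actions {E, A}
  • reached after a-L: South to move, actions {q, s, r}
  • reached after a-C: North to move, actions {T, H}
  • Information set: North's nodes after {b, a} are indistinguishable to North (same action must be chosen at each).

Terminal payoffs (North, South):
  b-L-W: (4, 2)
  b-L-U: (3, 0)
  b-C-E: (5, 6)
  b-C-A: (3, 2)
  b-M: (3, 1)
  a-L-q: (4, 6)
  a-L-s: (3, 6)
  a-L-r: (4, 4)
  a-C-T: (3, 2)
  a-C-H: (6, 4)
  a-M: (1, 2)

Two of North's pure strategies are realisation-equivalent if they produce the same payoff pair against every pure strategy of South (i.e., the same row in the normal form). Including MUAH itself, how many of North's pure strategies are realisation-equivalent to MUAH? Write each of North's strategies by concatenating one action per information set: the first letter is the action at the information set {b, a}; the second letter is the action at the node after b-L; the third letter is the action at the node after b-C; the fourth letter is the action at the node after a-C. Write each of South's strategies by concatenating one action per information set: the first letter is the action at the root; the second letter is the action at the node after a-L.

8

Row for MUAH (columns bq, bs, br, aq, as, ar): (3,1) (3,1) (3,1) (1,2) (1,2) (1,2).
Under MUAH, North's choice at the node after b-L and at the node after b-C and at the node after a-C can never be reached regardless of what South does, so varying those choices leaves every outcome unchanged.
Holding the reachable choices fixed and varying the unreachable ones freely already gives 2 × 2 × 2 = 8 equivalent strategies.
No other strategy reproduces this row, so those 8 are the full class: MWET, MWEH, MWAT, MWAH, MUET, MUEH, MUAT, MUAH.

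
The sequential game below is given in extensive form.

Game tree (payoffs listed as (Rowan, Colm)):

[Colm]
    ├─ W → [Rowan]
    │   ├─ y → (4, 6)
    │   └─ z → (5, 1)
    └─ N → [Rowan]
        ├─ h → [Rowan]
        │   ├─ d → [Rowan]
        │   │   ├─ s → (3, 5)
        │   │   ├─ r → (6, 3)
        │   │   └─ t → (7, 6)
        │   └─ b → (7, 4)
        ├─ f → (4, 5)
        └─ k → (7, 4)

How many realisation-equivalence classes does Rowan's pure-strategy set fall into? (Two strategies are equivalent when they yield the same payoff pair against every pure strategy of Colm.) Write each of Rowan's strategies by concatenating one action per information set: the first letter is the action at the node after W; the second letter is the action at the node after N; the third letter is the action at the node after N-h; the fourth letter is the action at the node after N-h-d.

10

Rowan has 36 pure strategies: yhds, yhdr, yhdt, yhbs, yhbr, yhbt, yfds, yfdr, yfdt, yfbs, yfbr, yfbt, ykds, ykdr, ykdt, ykbs, ykbr, ykbt, zhds, zhdr, zhdt, zhbs, zhbr, zhbt, zfds, zfdr, zfdt, zfbs, zfbr, zfbt, zkds, zkdr, zkdt, zkbs, zkbr, zkbt. Columns: W, N.
{yhds} → row (4,6) (3,5)
{yhdr} → row (4,6) (6,3)
{yhdt} → row (4,6) (7,6)
{yhbs, yhbr, yhbt, ykds, ykdr, ykdt, ykbs, ykbr, ykbt} → row (4,6) (7,4)
{yfds, yfdr, yfdt, yfbs, yfbr, yfbt} → row (4,6) (4,5)
{zhds} → row (5,1) (3,5)
{zhdr} → row (5,1) (6,3)
{zhdt} → row (5,1) (7,6)
{zhbs, zhbr, zhbt, zkds, zkdr, zkdt, zkbs, zkbr, zkbt} → row (5,1) (7,4)
{zfds, zfdr, zfdt, zfbs, zfbr, zfbt} → row (5,1) (4,5)
That's 10 distinct rows out of 36 strategies.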